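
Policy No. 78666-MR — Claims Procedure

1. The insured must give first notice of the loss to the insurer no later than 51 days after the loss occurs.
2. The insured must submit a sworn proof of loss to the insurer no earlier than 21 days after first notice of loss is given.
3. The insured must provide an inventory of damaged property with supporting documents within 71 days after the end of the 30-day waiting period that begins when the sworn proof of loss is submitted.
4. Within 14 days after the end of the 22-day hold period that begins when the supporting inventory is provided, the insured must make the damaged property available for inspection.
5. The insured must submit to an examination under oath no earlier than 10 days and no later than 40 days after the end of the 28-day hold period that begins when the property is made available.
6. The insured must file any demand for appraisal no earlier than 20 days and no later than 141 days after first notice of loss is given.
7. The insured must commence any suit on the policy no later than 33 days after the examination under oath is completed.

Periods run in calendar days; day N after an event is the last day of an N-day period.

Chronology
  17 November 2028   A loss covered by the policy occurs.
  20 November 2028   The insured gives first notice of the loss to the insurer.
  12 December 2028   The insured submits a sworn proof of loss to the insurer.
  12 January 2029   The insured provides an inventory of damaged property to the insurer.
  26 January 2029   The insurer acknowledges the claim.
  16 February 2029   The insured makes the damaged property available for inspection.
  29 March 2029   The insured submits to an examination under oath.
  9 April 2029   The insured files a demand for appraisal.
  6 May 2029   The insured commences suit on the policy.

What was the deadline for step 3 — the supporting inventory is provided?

The sworn proof of loss is submitted on 12 December 2028; the 30-day waiting period therefore ends 11 January 2029, and step 3 runs from that date. 71 days after 11 January 2029 is 23 March 2029.

23 March 2029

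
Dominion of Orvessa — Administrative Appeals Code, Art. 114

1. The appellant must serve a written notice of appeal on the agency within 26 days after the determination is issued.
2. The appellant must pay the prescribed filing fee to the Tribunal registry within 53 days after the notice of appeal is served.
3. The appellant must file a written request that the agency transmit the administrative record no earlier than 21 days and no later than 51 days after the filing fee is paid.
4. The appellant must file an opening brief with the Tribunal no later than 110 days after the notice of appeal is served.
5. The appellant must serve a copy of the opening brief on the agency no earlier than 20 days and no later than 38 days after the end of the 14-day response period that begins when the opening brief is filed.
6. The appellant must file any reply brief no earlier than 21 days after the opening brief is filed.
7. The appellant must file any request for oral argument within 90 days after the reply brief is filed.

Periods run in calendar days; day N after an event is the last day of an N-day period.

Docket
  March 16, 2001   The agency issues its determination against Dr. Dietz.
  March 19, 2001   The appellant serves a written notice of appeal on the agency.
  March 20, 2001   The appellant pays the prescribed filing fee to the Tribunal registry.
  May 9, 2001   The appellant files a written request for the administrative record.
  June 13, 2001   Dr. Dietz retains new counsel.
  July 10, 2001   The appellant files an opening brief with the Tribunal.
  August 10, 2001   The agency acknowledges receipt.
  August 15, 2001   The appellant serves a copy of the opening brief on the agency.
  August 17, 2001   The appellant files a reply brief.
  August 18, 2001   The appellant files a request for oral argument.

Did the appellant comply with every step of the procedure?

Step 1 — counting 26 days from March 16, 2001 (when the determination is issued) gives a deadline of April 11, 2001; done March 19, 2001 — timely.
Step 2 — counting 53 days from March 19, 2001 (when the notice of appeal is served) gives a deadline of May 11, 2001; done March 20, 2001 — timely.
Step 3 — 21 and 51 days from March 20, 2001 (when the filing fee is paid) are April 10, 2001 and May 10, 2001 respectively; done May 9, 2001, which is between those dates.
Step 4 — counting 110 days from March 19, 2001 (when the notice of appeal is served) gives a deadline of July 7, 2001; not done until July 10, 2001, 3 days after the deadline.

No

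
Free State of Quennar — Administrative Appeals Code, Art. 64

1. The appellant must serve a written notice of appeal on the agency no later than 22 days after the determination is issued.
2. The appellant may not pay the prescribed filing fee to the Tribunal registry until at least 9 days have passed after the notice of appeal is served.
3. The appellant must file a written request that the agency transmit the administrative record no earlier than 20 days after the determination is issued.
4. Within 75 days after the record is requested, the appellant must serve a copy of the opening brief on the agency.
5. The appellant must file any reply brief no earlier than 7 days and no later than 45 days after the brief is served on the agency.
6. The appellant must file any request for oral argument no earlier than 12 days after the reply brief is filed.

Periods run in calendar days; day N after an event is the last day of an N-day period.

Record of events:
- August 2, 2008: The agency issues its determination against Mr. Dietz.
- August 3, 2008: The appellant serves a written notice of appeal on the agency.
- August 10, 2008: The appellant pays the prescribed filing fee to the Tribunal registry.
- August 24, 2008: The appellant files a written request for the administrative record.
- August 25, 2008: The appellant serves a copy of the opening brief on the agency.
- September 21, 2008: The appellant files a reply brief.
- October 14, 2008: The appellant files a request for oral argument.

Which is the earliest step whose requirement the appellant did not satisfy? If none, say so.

Step 2

Step 1: 22 days after August 2, 2008 (when the determination is issued) is August 24, 2008; completed August 3, 2008, before the deadline.
Step 2: the earliest permitted date is 9 days after August 3, 2008 (when the notice of appeal is served), i.e. August 12, 2008; acted on August 10, 2008, 2 days prematurely.
That is the first point of non-compliance.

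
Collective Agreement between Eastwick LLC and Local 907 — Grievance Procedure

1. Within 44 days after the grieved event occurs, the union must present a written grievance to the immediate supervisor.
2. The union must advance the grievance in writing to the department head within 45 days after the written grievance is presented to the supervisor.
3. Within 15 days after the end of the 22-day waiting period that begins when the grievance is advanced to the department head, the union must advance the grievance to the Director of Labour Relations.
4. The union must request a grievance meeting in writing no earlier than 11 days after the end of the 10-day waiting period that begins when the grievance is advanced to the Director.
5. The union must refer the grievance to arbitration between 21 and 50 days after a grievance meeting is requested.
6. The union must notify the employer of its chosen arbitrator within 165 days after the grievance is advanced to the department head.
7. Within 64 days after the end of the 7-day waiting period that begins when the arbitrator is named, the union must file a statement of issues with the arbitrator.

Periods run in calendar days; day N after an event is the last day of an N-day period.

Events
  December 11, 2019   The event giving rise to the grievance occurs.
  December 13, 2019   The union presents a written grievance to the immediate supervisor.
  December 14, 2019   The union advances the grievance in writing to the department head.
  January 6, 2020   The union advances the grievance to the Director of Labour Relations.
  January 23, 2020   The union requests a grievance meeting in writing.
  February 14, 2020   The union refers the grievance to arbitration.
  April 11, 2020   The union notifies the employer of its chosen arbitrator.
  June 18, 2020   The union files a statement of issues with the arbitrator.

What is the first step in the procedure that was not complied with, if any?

Step 4

(1) due by December 11, 2019 + 44 days = January 24, 2020; completed December 13, 2019, before the deadline.
(2) due by December 13, 2019 + 45 days = January 27, 2020; completed December 14, 2019, before the deadline.
(3) due by January 5, 2020 + 15 days = January 20, 2020; January 6, 2020 is within that limit.
(4) permitted from January 16, 2020 + 11 days = January 27, 2020 onward; done January 23, 2020 — 4 days too early.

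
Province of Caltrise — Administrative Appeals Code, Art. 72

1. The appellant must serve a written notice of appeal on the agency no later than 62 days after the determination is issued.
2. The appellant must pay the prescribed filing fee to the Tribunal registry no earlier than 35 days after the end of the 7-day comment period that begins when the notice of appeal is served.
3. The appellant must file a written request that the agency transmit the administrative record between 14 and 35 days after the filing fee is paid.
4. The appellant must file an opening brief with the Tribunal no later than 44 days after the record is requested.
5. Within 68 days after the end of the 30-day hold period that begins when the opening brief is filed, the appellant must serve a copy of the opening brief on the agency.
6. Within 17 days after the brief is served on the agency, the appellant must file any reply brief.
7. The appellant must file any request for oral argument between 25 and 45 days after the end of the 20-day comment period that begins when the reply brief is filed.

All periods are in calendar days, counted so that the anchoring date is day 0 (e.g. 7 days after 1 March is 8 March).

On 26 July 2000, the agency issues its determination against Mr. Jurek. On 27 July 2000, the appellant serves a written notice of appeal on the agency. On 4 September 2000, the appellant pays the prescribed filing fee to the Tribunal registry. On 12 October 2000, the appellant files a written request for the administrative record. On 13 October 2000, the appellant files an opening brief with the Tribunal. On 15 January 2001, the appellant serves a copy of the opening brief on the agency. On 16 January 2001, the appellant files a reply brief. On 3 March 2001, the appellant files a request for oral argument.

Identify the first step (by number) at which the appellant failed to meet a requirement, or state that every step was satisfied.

Step 1: 62 days after 26 July 2000 (when the determination is issued) is 26 September 2000; done 27 July 2000 — timely.
Step 2: the earliest permitted date is 35 days after 3 August 2000 (end of the 7-day comment period, which began when the notice of appeal is served on 27 July 2000), i.e. 7 September 2000; acted on 4 September 2000, 3 days prematurely.
The analysis stops there.

Step 2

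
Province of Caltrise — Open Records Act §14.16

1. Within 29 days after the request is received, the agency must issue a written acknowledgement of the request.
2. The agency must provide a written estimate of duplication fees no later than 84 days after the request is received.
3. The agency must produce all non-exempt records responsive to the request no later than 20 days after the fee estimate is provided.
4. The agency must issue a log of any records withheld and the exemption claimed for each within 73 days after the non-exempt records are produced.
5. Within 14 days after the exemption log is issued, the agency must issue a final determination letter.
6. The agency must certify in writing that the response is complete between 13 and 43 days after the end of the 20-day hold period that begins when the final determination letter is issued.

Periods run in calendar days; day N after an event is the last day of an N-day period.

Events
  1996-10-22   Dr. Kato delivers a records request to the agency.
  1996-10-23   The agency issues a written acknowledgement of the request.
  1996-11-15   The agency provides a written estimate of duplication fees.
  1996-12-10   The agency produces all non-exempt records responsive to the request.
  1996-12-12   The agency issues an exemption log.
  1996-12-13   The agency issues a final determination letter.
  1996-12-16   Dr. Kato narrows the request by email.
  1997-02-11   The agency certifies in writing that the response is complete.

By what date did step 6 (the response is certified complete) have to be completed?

The final determination letter is issued on 1996-12-13; the 20-day hold period therefore ends 1997-01-02, and step 6 runs from that date. The window is 13–43 days after 1997-01-02; it closes on 1997-02-14.

1997-02-14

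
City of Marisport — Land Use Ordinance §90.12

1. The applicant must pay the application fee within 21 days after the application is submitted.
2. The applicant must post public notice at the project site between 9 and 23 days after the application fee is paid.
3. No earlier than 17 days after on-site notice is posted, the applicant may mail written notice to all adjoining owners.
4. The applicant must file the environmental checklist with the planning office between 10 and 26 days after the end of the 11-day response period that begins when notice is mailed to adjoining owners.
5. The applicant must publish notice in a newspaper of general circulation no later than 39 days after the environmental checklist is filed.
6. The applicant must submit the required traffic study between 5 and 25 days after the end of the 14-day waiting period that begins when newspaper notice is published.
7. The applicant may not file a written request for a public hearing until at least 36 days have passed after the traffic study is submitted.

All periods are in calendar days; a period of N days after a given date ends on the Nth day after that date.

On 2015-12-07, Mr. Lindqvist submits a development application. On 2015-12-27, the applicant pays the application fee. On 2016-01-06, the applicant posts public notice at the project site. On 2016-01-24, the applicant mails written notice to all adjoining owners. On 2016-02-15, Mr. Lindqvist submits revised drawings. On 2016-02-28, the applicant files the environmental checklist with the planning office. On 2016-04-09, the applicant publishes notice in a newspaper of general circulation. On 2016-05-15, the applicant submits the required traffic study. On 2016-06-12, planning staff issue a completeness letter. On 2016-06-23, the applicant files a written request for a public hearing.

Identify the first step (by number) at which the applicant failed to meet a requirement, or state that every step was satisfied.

Step 5

Step 1 — counting 21 days from 2015-12-07 (when the application is submitted) gives a deadline of 2015-12-28; done 2015-12-27 — timely.
Step 2 — 9 and 23 days from 2015-12-27 (when the application fee is paid) are 2016-01-05 and 2016-01-19 respectively; done 2016-01-06 — within the window.
Step 3 — must wait 17 days from 2016-01-06 (when on-site notice is posted), so not before 2016-01-23; done 2016-01-24, after the minimum wait.
Step 4 — 10 and 26 days from 2016-02-04 (end of the 11-day response period, which began when notice is mailed to adjoining owners on 2016-01-24) are 2016-02-14 and 2016-03-01 respectively; done 2016-02-28 — within the window.
Step 5 — counting 39 days from 2016-02-28 (when the environmental checklist is filed) gives a deadline of 2016-04-07; not done until 2016-04-09, 2 days after the deadline.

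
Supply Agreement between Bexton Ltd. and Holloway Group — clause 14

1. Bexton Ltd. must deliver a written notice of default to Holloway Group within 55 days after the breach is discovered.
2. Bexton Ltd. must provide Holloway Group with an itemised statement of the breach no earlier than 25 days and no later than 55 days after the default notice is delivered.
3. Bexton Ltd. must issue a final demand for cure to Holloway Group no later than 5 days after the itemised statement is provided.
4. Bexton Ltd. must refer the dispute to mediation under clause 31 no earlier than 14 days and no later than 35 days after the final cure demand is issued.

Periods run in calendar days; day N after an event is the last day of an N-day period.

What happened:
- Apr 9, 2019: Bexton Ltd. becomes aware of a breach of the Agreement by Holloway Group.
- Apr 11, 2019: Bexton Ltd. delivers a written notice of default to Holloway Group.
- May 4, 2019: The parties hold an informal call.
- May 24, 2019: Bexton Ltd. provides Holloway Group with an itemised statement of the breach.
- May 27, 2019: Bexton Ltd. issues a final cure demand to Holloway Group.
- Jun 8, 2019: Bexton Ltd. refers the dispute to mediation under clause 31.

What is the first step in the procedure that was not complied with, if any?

Step 4

Step 1: 55 days after Apr 9, 2019 (when the breach is discovered) is Jun 3, 2019; done Apr 11, 2019 — timely.
Step 2: the window is 25–55 days after Apr 11, 2019 (when the default notice is delivered), so May 6, 2019 through Jun 5, 2019; May 24, 2019 falls inside that range.
Step 3: 5 days after May 24, 2019 (when the itemised statement is provided) is May 29, 2019; May 27, 2019 is within that limit.
Step 4: the window is 14–35 days after May 27, 2019 (when the final cure demand is issued), so Jun 10, 2019 through Jul 1, 2019; done Jun 8, 2019 — 2 days before the window opened.
Later steps need not be reached.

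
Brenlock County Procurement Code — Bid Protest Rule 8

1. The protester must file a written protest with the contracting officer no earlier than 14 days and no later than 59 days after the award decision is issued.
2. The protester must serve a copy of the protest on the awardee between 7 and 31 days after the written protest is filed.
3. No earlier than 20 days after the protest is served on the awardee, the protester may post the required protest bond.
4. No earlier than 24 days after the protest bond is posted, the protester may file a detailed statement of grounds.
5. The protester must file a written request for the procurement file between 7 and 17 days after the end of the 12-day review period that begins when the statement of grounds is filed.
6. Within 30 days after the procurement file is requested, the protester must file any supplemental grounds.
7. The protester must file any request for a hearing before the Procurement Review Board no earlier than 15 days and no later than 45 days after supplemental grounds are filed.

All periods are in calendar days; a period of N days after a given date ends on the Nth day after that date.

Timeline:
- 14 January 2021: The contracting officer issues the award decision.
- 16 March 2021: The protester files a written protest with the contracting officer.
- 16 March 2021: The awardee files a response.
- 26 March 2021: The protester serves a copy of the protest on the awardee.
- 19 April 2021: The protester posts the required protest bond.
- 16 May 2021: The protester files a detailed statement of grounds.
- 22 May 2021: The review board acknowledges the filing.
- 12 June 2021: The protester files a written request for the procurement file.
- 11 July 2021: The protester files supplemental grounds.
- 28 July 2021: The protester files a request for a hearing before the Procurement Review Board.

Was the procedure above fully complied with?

No

Step 1 — 14 and 59 days from 14 January 2021 (when the award decision is issued) are 28 January 2021 and 14 March 2021 respectively; 16 March 2021 is 2 days past the end of the window.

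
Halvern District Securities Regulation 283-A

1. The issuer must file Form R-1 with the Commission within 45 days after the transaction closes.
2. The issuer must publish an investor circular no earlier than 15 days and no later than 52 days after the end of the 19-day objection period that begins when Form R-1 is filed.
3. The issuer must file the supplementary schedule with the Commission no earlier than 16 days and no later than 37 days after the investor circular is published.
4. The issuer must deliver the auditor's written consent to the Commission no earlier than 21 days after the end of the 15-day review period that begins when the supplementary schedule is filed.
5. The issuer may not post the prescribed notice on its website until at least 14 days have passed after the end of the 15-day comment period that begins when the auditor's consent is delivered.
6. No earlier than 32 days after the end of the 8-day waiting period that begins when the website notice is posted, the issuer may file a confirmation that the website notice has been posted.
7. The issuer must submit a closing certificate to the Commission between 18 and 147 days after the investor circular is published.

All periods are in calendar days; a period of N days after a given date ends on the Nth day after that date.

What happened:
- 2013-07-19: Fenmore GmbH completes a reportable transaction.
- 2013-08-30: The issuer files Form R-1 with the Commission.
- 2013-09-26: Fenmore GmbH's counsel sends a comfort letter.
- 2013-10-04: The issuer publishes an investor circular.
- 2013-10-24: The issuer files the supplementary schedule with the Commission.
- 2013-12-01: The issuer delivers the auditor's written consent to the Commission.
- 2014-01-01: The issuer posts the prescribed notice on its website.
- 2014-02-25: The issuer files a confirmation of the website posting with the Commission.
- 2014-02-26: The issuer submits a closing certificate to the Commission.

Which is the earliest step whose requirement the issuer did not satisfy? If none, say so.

Step 1 — counting 45 days from 2013-07-19 (when the transaction closes) gives a deadline of 2013-09-02; completed 2013-08-30, before the deadline.
Step 2 — 15 and 52 days from 2013-09-18 (end of the 19-day objection period, which began when Form R-1 is filed on 2013-08-30) are 2013-10-03 and 2013-11-09 respectively; done 2013-10-04 — within the window.
Step 3 — 16 and 37 days from 2013-10-04 (when the investor circular is published) are 2013-10-20 and 2013-11-10 respectively; done 2013-10-24, which is between those dates.
Step 4 — must wait 21 days from 2013-11-08 (end of the 15-day review period, which began when the supplementary schedule is filed on 2013-10-24), so not before 2013-11-29; 2013-12-01 is on or after that date.
Step 5 — must wait 14 days from 2013-12-16 (end of the 15-day comment period, which began when the auditor's consent is delivered on 2013-12-01), so not before 2013-12-30; done 2014-01-01, after the minimum wait.
Step 6 — must wait 32 days from 2014-01-09 (end of the 8-day waiting period, which began when the website notice is posted on 2014-01-01), so not before 2014-02-10; done 2014-02-25 — permitted.
Step 7 — 18 and 147 days from 2013-10-04 (when the investor circular is published) are 2013-10-22 and 2014-02-28 respectively; done 2014-02-26, which is between those dates.

None — every step was satisfied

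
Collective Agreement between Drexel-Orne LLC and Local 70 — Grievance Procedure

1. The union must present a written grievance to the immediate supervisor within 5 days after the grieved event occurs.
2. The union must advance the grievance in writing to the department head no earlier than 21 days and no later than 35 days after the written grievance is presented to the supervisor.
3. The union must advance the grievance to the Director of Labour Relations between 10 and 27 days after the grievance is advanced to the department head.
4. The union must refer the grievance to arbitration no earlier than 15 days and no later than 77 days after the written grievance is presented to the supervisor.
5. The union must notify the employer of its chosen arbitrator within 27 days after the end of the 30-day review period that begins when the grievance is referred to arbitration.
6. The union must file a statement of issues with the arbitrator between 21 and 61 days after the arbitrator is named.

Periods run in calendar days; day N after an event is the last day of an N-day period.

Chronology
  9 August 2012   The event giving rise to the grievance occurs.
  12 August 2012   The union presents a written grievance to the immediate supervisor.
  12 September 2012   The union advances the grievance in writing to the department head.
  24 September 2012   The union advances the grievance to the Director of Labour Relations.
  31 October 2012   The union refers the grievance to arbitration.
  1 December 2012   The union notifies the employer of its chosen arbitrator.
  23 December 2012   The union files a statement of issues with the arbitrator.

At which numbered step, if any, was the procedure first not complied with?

Step 4

(1) due by 9 August 2012 + 5 days = 14 August 2012; 12 August 2012 is within that limit.
(2) the permitted window runs from 12 August 2012 + 21 = 2 September 2012 to 12 August 2012 + 35 = 16 September 2012; done 12 September 2012 — within the window.
(3) the permitted window runs from 12 September 2012 + 10 = 22 September 2012 to 12 September 2012 + 27 = 9 October 2012; 24 September 2012 falls inside that range.
(4) the permitted window runs from 12 August 2012 + 15 = 27 August 2012 to 12 August 2012 + 77 = 28 October 2012; 31 October 2012 is 3 days past the end of the window.
The analysis stops there.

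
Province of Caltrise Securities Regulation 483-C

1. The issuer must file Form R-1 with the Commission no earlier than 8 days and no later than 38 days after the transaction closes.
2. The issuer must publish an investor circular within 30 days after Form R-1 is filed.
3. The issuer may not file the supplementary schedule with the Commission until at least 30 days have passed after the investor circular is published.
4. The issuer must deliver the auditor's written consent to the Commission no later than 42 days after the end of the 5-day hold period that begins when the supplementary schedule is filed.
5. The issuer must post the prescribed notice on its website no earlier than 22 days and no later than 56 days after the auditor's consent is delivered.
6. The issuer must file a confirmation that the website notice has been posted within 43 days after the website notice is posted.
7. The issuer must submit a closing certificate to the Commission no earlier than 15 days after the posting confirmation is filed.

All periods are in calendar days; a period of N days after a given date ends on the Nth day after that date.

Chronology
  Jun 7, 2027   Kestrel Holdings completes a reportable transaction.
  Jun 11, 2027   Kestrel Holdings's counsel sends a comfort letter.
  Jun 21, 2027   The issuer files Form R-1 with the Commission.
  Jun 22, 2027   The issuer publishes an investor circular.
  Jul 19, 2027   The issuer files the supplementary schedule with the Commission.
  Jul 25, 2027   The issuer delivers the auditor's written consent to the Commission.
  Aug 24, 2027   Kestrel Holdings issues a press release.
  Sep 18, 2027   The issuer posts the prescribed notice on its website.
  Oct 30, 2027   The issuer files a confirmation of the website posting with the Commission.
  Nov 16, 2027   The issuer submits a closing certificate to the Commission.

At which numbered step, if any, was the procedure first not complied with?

Step 1: the window is 8–38 days after Jun 7, 2027 (when the transaction closes), so Jun 15, 2027 through Jul 15, 2027; done Jun 21, 2027, which is between those dates.
Step 2: 30 days after Jun 21, 2027 (when Form R-1 is filed) is Jul 21, 2027; completed Jun 22, 2027, before the deadline.
Step 3: the earliest permitted date is 30 days after Jun 22, 2027 (when the investor circular is published), i.e. Jul 22, 2027; done Jul 19, 2027 — 3 days too early.
The procedure was therefore not followed at step 3.

Step 3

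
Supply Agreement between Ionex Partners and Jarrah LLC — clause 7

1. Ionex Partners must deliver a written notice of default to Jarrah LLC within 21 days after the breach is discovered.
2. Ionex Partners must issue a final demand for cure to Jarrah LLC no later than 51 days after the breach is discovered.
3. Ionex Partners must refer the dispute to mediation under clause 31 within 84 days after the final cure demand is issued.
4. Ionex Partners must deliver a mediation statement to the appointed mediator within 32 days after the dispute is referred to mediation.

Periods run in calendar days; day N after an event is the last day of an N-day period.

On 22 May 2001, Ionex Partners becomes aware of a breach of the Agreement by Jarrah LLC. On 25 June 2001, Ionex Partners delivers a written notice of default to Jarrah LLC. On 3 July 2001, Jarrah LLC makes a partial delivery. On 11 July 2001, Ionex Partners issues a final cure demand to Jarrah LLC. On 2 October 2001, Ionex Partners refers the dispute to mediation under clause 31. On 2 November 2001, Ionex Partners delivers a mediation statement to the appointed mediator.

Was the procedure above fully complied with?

Step 1 — counting 21 days from 22 May 2001 (when the breach is discovered) gives a deadline of 12 June 2001; not done until 25 June 2001, 13 days after the deadline.

No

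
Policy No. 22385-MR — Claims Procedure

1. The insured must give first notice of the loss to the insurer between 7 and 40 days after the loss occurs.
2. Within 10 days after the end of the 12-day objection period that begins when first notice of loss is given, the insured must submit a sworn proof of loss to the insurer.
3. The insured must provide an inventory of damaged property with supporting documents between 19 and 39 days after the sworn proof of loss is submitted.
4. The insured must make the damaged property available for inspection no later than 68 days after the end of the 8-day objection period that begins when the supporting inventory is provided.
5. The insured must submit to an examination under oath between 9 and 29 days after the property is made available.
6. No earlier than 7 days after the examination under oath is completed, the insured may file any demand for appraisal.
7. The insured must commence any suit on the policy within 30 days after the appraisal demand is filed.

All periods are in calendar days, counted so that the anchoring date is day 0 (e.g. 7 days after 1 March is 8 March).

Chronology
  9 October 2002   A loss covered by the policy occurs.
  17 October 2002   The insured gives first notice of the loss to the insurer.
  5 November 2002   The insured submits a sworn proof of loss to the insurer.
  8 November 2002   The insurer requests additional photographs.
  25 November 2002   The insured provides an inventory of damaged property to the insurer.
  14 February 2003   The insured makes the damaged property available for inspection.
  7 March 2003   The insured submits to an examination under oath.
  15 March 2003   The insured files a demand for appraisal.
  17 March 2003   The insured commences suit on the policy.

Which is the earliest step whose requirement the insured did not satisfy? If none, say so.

Step 4

(1) the permitted window runs from 9 October 2002 + 7 = 16 October 2002 to 9 October 2002 + 40 = 18 November 2002; done 17 October 2002, which is between those dates.
(2) due by 29 October 2002 + 10 days = 8 November 2002; done 5 November 2002 — timely.
(3) the permitted window runs from 5 November 2002 + 19 = 24 November 2002 to 5 November 2002 + 39 = 14 December 2002; 25 November 2002 falls inside that range.
(4) due by 3 December 2002 + 68 days = 9 February 2003; 14 February 2003 misses that deadline by 5 days.
No need to go further; step 4 was not satisfied.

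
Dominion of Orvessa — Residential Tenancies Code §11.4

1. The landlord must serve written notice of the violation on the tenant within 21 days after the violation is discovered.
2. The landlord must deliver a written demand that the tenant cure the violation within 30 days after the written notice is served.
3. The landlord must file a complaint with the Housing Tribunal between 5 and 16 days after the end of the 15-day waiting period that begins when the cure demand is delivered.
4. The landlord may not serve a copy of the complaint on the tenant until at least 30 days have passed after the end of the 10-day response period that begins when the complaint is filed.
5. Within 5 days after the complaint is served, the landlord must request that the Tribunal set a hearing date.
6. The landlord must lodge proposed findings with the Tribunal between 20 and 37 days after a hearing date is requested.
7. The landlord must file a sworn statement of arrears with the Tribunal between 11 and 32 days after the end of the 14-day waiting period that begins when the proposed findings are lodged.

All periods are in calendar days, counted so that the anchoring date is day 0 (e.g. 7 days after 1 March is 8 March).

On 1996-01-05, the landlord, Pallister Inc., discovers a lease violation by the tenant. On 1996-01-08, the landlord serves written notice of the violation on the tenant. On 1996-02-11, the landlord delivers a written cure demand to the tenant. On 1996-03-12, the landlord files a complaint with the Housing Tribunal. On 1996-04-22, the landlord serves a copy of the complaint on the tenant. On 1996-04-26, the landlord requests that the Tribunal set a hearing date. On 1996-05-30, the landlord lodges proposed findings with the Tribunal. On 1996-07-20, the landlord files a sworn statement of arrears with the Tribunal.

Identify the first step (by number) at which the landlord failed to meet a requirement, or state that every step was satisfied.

Step 2

Step 1 — counting 21 days from 1996-01-05 (when the violation is discovered) gives a deadline of 1996-01-26; done 1996-01-08 — timely.
Step 2 — counting 30 days from 1996-01-08 (when the written notice is served) gives a deadline of 1996-02-07; 1996-02-11 misses that deadline by 4 days.
That is the first point of non-compliance.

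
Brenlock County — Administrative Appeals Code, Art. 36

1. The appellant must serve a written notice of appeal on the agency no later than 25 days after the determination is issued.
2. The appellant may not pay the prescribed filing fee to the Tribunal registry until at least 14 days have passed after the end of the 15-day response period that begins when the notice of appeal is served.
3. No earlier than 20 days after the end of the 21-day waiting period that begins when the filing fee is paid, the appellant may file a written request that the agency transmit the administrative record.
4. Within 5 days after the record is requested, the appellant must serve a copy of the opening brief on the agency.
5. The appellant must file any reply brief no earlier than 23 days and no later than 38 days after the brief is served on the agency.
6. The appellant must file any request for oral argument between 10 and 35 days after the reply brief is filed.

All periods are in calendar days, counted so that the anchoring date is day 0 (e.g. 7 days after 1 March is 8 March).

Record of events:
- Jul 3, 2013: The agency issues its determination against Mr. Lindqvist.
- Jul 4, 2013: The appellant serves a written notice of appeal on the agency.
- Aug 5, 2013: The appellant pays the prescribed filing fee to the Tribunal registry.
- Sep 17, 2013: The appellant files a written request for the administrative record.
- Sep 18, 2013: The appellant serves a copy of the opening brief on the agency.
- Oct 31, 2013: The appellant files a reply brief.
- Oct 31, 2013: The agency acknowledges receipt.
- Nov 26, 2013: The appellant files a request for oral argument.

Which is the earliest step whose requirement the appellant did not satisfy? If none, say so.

Step 5

Step 1: 25 days after Jul 3, 2013 (when the determination is issued) is Jul 28, 2013; completed Jul 4, 2013, before the deadline.
Step 2: the earliest permitted date is 14 days after Jul 19, 2013 (end of the 15-day response period, which began when the notice of appeal is served on Jul 4, 2013), i.e. Aug 2, 2013; done Aug 5, 2013 — permitted.
Step 3: the earliest permitted date is 20 days after Aug 26, 2013 (end of the 21-day waiting period, which began when the filing fee is paid on Aug 5, 2013), i.e. Sep 15, 2013; Sep 17, 2013 is on or after that date.
Step 4: 5 days after Sep 17, 2013 (when the record is requested) is Sep 22, 2013; done Sep 18, 2013 — timely.
Step 5: the window is 23–38 days after Sep 18, 2013 (when the brief is served on the agency), so Oct 11, 2013 through Oct 26, 2013; Oct 31, 2013 is 5 days past the end of the window.
No need to go further; step 5 was not satisfied.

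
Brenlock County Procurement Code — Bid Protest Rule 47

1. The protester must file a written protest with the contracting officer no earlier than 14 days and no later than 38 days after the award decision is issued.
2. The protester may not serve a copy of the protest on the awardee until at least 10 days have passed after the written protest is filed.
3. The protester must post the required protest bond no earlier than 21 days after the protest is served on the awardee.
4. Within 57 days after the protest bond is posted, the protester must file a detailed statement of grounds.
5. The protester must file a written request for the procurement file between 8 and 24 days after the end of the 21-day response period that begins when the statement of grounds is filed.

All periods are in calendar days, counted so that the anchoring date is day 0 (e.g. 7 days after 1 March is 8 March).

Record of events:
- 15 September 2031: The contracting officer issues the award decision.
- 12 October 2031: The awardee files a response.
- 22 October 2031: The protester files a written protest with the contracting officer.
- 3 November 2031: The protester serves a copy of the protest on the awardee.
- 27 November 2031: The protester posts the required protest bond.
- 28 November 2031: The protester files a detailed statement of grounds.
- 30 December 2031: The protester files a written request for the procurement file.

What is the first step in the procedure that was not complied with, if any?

(1) the permitted window runs from 15 September 2031 + 14 = 29 September 2031 to 15 September 2031 + 38 = 23 October 2031; 22 October 2031 falls inside that range.
(2) permitted from 22 October 2031 + 10 days = 1 November 2031 onward; 3 November 2031 is on or after that date.
(3) permitted from 3 November 2031 + 21 days = 24 November 2031 onward; 27 November 2031 is on or after that date.
(4) due by 27 November 2031 + 57 days = 23 January 2032; 28 November 2031 is within that limit.
(5) the permitted window runs from 19 December 2031 + 8 = 27 December 2031 to 19 December 2031 + 24 = 12 January 2032; done 30 December 2031 — within the window.

None — every step was satisfied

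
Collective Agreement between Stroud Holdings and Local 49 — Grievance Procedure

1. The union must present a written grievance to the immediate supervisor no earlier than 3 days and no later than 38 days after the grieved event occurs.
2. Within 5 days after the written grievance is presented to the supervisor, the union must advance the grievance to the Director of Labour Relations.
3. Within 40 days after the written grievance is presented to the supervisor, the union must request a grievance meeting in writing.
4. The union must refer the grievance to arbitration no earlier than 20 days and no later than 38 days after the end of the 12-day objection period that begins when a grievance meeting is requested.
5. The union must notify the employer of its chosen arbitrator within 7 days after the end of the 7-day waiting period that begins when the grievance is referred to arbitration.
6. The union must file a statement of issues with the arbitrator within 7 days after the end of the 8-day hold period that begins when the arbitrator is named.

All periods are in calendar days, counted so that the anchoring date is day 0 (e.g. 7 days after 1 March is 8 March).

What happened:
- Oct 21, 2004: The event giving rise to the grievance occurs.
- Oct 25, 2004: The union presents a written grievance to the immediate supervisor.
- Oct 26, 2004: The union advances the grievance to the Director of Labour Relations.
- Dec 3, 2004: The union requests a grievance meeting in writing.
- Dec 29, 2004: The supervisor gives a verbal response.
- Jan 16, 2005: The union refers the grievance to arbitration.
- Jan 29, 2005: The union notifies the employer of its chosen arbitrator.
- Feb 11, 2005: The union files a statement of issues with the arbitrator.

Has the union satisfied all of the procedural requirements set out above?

Step 1 — 3 and 38 days from Oct 21, 2004 (when the grieved event occurs) are Oct 24, 2004 and Nov 28, 2004 respectively; done Oct 25, 2004, which is between those dates.
Step 2 — counting 5 days from Oct 25, 2004 (when the written grievance is presented to the supervisor) gives a deadline of Oct 30, 2004; Oct 26, 2004 is within that limit.
Step 3 — counting 40 days from Oct 25, 2004 (when the written grievance is presented to the supervisor) gives a deadline of Dec 4, 2004; Dec 3, 2004 is within that limit.
Step 4 — 20 and 38 days from Dec 15, 2004 (end of the 12-day objection period, which began when a grievance meeting is requested on Dec 3, 2004) are Jan 4, 2005 and Jan 22, 2005 respectively; done Jan 16, 2005 — within the window.
Step 5 — counting 7 days from Jan 23, 2005 (end of the 7-day waiting period, which began when the grievance is referred to arbitration on Jan 16, 2005) gives a deadline of Jan 30, 2005; Jan 29, 2005 is within that limit.
Step 6 — counting 7 days from Feb 6, 2005 (end of the 8-day hold period, which began when the arbitrator is named on Jan 29, 2005) gives a deadline of Feb 13, 2005; Feb 11, 2005 is within that limit.

Yes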